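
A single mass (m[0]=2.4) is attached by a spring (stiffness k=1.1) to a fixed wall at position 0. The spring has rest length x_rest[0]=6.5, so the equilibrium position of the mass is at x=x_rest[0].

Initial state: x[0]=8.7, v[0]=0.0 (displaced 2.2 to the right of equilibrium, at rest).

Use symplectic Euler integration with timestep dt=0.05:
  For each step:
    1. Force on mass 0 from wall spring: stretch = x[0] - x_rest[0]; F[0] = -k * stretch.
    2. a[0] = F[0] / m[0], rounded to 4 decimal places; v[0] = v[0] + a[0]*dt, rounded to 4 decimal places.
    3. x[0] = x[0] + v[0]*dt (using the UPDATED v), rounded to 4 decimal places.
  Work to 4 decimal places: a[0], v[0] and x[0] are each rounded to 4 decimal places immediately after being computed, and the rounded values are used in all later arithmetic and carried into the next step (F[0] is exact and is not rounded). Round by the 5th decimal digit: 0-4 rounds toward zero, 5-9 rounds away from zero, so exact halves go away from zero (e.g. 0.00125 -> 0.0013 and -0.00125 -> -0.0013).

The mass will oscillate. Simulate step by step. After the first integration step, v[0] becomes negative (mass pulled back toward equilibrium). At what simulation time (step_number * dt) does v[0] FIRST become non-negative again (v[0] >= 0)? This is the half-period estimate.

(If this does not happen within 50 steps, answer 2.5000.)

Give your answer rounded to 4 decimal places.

Step 0: x=[8.7000] v=[0.0000]
Step 1: x=[8.6975] v=[-0.0504]
Step 2: x=[8.6925] v=[-0.1008]
Step 3: x=[8.6850] v=[-0.1510]
Step 4: x=[8.6749] v=[-0.2011]
Step 5: x=[8.6624] v=[-0.2509]
Step 6: x=[8.6474] v=[-0.3005]
Step 7: x=[8.6299] v=[-0.3497]
Step 8: x=[8.6100] v=[-0.3985]
Step 9: x=[8.5877] v=[-0.4469]
Step 10: x=[8.5630] v=[-0.4947]
Step 11: x=[8.5359] v=[-0.5420]
Step 12: x=[8.5065] v=[-0.5887]
Step 13: x=[8.4748] v=[-0.6347]
Step 14: x=[8.4408] v=[-0.6800]
Step 15: x=[8.4046] v=[-0.7245]
Step 16: x=[8.3662] v=[-0.7681]
Step 17: x=[8.3257] v=[-0.8109]
Step 18: x=[8.2831] v=[-0.8527]
Step 19: x=[8.2384] v=[-0.8936]
Step 20: x=[8.1917] v=[-0.9334]
Step 21: x=[8.1431] v=[-0.9722]
Step 22: x=[8.0926] v=[-1.0099]
Step 23: x=[8.0403] v=[-1.0464]
Step 24: x=[7.9862] v=[-1.0817]
Step 25: x=[7.9304] v=[-1.1158]
Step 26: x=[7.8730] v=[-1.1486]
Step 27: x=[7.8140] v=[-1.1801]
Step 28: x=[7.7535] v=[-1.2102]
Step 29: x=[7.6916] v=[-1.2389]
Step 30: x=[7.6283] v=[-1.2662]
Step 31: x=[7.5637] v=[-1.2921]
Step 32: x=[7.4979] v=[-1.3165]
Step 33: x=[7.4309] v=[-1.3394]
Step 34: x=[7.3629] v=[-1.3607]
Step 35: x=[7.2939] v=[-1.3805]
Step 36: x=[7.2240] v=[-1.3987]
Step 37: x=[7.1532] v=[-1.4153]
Step 38: x=[7.0817] v=[-1.4303]
Step 39: x=[7.0095] v=[-1.4436]
Step 40: x=[6.9367] v=[-1.4553]
Step 41: x=[6.8634] v=[-1.4653]
Step 42: x=[6.7897] v=[-1.4736]
Step 43: x=[6.7157] v=[-1.4802]
Step 44: x=[6.6414] v=[-1.4851]
Step 45: x=[6.5670] v=[-1.4883]
Step 46: x=[6.4925] v=[-1.4898]
Step 47: x=[6.4180] v=[-1.4896]
Step 48: x=[6.3436] v=[-1.4877]
Step 49: x=[6.2694] v=[-1.4841]
Step 50: x=[6.1955] v=[-1.4788]
v[0] did not become non-negative within 50 steps; using fallback time=2.5000

Answer: 2.5000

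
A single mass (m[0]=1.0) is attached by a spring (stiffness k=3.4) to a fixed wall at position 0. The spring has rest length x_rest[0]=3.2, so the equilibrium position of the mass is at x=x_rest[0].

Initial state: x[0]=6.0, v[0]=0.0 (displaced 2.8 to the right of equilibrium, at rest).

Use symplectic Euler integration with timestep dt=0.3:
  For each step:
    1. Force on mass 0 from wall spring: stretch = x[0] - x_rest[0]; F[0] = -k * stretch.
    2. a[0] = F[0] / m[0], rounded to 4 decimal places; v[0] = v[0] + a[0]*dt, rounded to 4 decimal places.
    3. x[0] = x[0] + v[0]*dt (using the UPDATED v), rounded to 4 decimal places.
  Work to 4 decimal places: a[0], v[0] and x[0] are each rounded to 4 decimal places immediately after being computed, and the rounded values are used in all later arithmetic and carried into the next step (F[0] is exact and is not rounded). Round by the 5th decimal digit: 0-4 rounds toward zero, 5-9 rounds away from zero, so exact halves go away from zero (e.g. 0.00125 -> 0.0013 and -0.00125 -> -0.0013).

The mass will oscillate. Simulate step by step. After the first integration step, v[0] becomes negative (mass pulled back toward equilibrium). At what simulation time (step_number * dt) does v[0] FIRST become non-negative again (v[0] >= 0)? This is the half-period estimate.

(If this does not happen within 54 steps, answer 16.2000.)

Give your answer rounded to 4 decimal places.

Answer: 1.8000

Derivation:
Step 0: x=[6.0000] v=[0.0000]
Step 1: x=[5.1432] v=[-2.8560]
Step 2: x=[3.6918] v=[-4.8381]
Step 3: x=[2.0899] v=[-5.3397]
Step 4: x=[0.8277] v=[-4.2074]
Step 5: x=[0.2914] v=[-1.7877]
Step 6: x=[0.6451] v=[1.1791]
First v>=0 after going negative at step 6, time=1.8000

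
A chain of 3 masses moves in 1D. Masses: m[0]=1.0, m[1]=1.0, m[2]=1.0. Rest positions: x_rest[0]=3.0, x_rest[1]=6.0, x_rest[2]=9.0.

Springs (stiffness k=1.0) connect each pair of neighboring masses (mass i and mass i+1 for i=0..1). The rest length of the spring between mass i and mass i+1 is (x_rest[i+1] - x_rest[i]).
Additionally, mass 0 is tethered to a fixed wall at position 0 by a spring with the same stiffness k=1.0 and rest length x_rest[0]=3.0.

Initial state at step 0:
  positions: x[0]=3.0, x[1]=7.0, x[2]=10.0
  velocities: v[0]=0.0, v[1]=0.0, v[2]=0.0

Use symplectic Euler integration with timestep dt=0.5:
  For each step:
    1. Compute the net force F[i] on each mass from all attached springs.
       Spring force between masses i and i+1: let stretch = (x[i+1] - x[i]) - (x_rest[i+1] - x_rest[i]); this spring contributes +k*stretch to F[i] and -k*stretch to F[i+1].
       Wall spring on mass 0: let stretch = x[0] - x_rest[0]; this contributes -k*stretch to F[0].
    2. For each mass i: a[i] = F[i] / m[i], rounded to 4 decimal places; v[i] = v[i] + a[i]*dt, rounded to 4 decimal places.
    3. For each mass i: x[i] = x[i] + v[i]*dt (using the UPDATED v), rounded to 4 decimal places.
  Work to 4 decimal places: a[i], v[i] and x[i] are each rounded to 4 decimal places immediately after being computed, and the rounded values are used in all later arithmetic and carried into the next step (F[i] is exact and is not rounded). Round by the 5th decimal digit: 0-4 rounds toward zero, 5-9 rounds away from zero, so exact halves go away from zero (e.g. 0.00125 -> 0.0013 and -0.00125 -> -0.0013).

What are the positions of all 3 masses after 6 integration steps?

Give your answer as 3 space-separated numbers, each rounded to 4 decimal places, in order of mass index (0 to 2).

Step 0: x=[3.0000 7.0000 10.0000] v=[0.0000 0.0000 0.0000]
Step 1: x=[3.2500 6.7500 10.0000] v=[0.5000 -0.5000 0.0000]
Step 2: x=[3.5625 6.4375 9.9375] v=[0.6250 -0.6250 -0.1250]
Step 3: x=[3.7032 6.2813 9.7500] v=[0.2813 -0.3125 -0.3750]
Step 4: x=[3.5626 6.3477 9.4453] v=[-0.2813 0.1328 -0.6094]
Step 5: x=[3.2276 6.4923 9.1162] v=[-0.6701 0.2891 -0.6582]
Step 6: x=[2.9018 6.4767 8.8811] v=[-0.6516 -0.0313 -0.4702]

Answer: 2.9018 6.4767 8.8811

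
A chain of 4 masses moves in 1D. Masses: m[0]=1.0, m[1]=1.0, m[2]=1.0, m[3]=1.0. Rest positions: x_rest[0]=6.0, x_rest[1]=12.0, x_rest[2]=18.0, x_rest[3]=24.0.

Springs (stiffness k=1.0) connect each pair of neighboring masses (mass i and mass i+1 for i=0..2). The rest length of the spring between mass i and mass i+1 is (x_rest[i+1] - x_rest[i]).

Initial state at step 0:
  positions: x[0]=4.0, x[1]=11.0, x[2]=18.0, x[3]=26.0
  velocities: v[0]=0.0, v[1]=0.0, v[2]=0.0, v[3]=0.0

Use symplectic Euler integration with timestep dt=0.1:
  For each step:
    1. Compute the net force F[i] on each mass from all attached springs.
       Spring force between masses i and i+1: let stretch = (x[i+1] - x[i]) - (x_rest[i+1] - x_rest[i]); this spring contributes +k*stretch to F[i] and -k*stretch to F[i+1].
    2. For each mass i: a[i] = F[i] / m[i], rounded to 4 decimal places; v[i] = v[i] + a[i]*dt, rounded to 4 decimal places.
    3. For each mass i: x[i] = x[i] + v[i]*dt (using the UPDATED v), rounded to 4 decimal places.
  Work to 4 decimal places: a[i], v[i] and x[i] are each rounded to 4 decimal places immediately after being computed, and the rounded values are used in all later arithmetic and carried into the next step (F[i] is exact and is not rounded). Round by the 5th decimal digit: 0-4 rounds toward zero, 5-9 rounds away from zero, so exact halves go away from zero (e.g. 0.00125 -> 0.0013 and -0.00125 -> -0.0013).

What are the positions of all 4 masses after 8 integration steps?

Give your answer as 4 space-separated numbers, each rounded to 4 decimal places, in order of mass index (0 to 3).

Answer: 4.3404 11.0381 18.2818 25.3399

Derivation:
Step 0: x=[4.0000 11.0000 18.0000 26.0000] v=[0.0000 0.0000 0.0000 0.0000]
Step 1: x=[4.0100 11.0000 18.0100 25.9800] v=[0.1000 0.0000 0.1000 -0.2000]
Step 2: x=[4.0299 11.0002 18.0296 25.9403] v=[0.1990 0.0020 0.1960 -0.3970]
Step 3: x=[4.0595 11.0010 18.0580 25.8815] v=[0.2960 0.0079 0.2841 -0.5881]
Step 4: x=[4.0985 11.0030 18.0941 25.8045] v=[0.3902 0.0195 0.3608 -0.7705]
Step 5: x=[4.1466 11.0068 18.1364 25.7104] v=[0.4807 0.0382 0.4227 -0.9415]
Step 6: x=[4.2033 11.0133 18.1831 25.6005] v=[0.5667 0.0651 0.4671 -1.0989]
Step 7: x=[4.2681 11.0234 18.2323 25.4764] v=[0.6477 0.1011 0.4919 -1.2406]
Step 8: x=[4.3404 11.0381 18.2818 25.3399] v=[0.7232 0.1465 0.4954 -1.3650]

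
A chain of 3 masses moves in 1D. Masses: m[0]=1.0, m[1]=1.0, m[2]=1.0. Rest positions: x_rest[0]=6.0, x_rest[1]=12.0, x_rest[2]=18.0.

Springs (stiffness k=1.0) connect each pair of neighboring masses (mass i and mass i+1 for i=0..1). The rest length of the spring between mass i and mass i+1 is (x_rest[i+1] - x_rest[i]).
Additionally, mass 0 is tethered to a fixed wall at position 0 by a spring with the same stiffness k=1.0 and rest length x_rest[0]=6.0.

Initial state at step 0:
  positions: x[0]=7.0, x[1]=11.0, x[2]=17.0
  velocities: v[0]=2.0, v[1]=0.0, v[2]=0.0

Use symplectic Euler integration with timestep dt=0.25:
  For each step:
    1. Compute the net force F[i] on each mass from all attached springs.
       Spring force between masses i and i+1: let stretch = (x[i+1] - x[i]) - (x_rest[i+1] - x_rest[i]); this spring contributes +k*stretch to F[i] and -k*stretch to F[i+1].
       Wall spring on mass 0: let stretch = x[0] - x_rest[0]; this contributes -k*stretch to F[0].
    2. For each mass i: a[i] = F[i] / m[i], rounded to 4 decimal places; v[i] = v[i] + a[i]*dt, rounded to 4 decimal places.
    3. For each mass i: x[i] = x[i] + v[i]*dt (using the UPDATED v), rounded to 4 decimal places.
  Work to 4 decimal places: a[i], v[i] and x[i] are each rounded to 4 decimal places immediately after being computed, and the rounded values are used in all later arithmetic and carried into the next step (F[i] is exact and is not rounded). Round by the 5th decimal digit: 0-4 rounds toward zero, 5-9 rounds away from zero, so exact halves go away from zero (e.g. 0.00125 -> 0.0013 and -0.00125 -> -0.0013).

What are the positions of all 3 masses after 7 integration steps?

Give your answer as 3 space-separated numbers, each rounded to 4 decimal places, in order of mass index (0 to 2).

Step 0: x=[7.0000 11.0000 17.0000] v=[2.0000 0.0000 0.0000]
Step 1: x=[7.3125 11.1250 17.0000] v=[1.2500 0.5000 0.0000]
Step 2: x=[7.4063 11.3789 17.0078] v=[0.3750 1.0156 0.0313]
Step 3: x=[7.2855 11.7363 17.0388] v=[-0.4834 1.4297 0.1241]
Step 4: x=[6.9875 12.1470 17.1134] v=[-1.1921 1.6426 0.2985]
Step 5: x=[6.5752 12.5456 17.2526] v=[-1.6491 1.5943 0.5569]
Step 6: x=[6.1251 12.8652 17.4727] v=[-1.8003 1.2785 0.8802]
Step 7: x=[5.7135 13.0516 17.7798] v=[-1.6466 0.7454 1.2283]

Answer: 5.7135 13.0516 17.7798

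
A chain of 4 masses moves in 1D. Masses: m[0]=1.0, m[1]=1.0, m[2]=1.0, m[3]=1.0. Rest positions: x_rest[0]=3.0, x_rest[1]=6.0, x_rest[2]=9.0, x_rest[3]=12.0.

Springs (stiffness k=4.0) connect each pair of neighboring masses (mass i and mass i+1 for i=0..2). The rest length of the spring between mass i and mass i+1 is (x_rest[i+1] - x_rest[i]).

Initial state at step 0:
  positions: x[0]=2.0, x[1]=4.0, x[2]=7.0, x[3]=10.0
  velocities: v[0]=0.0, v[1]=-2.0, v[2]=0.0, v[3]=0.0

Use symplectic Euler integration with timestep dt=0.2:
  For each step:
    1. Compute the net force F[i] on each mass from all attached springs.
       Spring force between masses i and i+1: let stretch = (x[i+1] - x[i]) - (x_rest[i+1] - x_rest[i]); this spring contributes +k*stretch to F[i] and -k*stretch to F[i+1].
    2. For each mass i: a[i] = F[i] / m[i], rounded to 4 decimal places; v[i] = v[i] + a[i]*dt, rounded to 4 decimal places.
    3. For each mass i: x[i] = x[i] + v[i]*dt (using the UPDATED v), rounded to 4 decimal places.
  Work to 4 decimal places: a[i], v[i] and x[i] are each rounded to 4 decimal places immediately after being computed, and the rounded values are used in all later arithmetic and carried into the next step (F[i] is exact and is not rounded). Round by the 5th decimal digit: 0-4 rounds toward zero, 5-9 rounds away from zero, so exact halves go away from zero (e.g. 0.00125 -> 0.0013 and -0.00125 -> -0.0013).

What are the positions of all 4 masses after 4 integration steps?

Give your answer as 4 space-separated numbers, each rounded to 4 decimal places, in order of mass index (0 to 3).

Step 0: x=[2.0000 4.0000 7.0000 10.0000] v=[0.0000 -2.0000 0.0000 0.0000]
Step 1: x=[1.8400 3.7600 7.0000 10.0000] v=[-0.8000 -1.2000 0.0000 0.0000]
Step 2: x=[1.5072 3.7312 6.9616 10.0000] v=[-1.6640 -0.1440 -0.1920 0.0000]
Step 3: x=[1.0502 3.8634 6.8925 9.9939] v=[-2.2848 0.6611 -0.3456 -0.0307]
Step 4: x=[0.5634 4.0302 6.8349 9.9715] v=[-2.4342 0.8338 -0.2878 -0.1118]

Answer: 0.5634 4.0302 6.8349 9.9715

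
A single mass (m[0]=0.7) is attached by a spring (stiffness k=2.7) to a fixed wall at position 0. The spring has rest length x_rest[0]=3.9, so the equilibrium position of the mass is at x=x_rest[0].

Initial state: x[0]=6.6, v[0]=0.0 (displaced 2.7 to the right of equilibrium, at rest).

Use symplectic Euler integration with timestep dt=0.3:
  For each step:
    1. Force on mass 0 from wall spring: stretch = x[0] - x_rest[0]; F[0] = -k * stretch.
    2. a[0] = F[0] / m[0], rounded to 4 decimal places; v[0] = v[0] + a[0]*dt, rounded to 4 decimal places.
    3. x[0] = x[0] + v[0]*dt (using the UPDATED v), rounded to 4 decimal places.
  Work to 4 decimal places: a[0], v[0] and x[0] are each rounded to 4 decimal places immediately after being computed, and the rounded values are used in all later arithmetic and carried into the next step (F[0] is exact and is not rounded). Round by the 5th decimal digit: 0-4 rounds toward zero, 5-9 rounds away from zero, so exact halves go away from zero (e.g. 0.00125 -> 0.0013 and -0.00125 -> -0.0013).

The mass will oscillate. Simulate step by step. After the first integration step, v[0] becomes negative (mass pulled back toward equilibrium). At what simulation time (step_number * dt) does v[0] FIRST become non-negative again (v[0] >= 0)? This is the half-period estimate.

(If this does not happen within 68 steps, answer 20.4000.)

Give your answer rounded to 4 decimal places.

Step 0: x=[6.6000] v=[0.0000]
Step 1: x=[5.6627] v=[-3.1243]
Step 2: x=[4.1135] v=[-5.1640]
Step 3: x=[2.4902] v=[-5.4111]
Step 4: x=[1.3563] v=[-3.7798]
Step 5: x=[1.1054] v=[-0.8364]
Step 6: x=[1.8246] v=[2.3974]
First v>=0 after going negative at step 6, time=1.8000

Answer: 1.8000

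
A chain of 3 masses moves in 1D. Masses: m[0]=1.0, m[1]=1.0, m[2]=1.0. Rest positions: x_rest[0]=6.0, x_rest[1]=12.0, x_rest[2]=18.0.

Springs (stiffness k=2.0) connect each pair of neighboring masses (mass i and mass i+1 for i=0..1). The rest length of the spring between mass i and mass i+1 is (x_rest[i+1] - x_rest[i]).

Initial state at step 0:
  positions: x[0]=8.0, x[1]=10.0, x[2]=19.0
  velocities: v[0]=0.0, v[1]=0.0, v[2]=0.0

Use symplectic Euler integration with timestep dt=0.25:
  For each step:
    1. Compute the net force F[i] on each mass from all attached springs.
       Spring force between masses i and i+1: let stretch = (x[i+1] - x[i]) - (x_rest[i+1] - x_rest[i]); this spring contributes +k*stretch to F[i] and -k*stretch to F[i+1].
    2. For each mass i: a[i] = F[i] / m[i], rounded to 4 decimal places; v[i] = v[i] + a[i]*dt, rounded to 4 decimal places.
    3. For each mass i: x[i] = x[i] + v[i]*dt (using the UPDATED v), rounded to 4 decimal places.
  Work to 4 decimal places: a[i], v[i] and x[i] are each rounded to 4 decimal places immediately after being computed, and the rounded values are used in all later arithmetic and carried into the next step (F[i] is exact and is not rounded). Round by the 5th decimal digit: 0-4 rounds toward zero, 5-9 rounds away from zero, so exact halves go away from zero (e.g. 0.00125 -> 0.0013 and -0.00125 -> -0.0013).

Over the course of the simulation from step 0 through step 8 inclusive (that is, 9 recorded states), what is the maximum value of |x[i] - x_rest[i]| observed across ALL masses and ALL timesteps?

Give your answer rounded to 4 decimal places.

Step 0: x=[8.0000 10.0000 19.0000] v=[0.0000 0.0000 0.0000]
Step 1: x=[7.5000 10.8750 18.6250] v=[-2.0000 3.5000 -1.5000]
Step 2: x=[6.6719 12.2969 18.0313] v=[-3.3125 5.6875 -2.3750]
Step 3: x=[5.7969 13.7325 17.4708] v=[-3.5000 5.7422 -2.2422]
Step 4: x=[5.1639 14.6434 17.1930] v=[-2.5322 3.6436 -1.1114]
Step 5: x=[4.9658 14.6881 17.3465] v=[-0.7925 0.1787 0.6138]
Step 6: x=[5.2330 13.8498 17.9177] v=[1.0687 -3.3533 2.2846]
Step 7: x=[5.8273 12.4429 18.7304] v=[2.3771 -5.6278 3.2507]
Step 8: x=[6.4985 10.9949 19.5072] v=[2.6849 -5.7919 3.1070]
Max displacement = 2.6881

Answer: 2.6881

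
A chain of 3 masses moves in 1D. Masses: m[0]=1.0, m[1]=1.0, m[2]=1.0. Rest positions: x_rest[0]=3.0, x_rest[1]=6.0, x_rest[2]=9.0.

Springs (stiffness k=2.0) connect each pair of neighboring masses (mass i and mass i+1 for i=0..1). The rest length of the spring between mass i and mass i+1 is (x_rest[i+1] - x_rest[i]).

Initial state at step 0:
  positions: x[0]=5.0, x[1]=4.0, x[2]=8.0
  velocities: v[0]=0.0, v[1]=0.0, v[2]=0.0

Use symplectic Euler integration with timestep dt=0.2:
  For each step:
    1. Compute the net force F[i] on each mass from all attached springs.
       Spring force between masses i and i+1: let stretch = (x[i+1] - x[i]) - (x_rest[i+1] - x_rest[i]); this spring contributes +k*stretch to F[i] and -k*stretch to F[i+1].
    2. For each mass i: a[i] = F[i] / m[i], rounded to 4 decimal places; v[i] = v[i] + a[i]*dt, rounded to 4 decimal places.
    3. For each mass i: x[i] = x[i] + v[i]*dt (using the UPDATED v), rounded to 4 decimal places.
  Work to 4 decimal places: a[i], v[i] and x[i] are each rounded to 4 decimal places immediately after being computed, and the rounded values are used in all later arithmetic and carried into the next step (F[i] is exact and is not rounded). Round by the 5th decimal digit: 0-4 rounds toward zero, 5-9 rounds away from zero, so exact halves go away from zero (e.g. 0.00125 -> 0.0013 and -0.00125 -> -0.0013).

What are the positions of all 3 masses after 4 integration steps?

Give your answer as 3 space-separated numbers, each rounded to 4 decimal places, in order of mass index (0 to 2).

Answer: 2.5808 6.7157 7.7034

Derivation:
Step 0: x=[5.0000 4.0000 8.0000] v=[0.0000 0.0000 0.0000]
Step 1: x=[4.6800 4.4000 7.9200] v=[-1.6000 2.0000 -0.4000]
Step 2: x=[4.0976 5.1040 7.7984] v=[-2.9120 3.5200 -0.6080]
Step 3: x=[3.3557 5.9430 7.7012] v=[-3.7094 4.1952 -0.4858]
Step 4: x=[2.5808 6.7157 7.7034] v=[-3.8745 3.8636 0.0109]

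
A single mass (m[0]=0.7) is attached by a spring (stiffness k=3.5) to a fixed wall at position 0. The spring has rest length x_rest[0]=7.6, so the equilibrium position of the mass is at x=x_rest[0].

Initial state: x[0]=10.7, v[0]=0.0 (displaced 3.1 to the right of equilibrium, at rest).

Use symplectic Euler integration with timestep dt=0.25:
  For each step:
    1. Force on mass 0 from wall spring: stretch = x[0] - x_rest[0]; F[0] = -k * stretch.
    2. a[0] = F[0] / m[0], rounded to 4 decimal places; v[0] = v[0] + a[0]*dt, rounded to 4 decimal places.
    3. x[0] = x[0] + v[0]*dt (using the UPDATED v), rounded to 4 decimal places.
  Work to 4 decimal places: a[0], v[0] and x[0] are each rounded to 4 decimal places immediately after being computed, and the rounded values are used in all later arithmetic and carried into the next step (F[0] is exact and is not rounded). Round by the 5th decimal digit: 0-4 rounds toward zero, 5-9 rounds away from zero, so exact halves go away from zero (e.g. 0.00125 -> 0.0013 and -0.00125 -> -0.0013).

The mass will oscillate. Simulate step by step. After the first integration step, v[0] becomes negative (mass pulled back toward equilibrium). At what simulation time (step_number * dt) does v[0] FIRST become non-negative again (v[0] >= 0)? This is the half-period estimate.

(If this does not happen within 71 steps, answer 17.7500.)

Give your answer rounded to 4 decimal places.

Answer: 1.5000

Derivation:
Step 0: x=[10.7000] v=[0.0000]
Step 1: x=[9.7313] v=[-3.8750]
Step 2: x=[8.0965] v=[-6.5391]
Step 3: x=[6.3066] v=[-7.1597]
Step 4: x=[4.9209] v=[-5.5430]
Step 5: x=[4.3724] v=[-2.1941]
Step 6: x=[4.8325] v=[1.8404]
First v>=0 after going negative at step 6, time=1.5000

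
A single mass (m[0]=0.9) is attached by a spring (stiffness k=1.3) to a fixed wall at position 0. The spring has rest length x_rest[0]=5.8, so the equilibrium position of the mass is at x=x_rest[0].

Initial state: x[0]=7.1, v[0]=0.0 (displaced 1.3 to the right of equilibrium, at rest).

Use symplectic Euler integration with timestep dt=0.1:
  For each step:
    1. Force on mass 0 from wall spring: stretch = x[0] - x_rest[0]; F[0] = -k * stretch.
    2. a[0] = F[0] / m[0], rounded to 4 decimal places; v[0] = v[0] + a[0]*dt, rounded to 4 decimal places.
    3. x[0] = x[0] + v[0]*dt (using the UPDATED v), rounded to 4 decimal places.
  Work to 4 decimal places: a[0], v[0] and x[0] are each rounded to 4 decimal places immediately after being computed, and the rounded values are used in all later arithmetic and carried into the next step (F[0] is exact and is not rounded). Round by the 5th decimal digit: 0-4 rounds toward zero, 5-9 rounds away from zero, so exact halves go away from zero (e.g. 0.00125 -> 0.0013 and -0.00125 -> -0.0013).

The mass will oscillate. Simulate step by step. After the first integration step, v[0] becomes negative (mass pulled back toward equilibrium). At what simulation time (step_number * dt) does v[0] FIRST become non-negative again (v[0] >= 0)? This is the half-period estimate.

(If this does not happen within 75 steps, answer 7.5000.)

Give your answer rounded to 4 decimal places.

Answer: 2.7000

Derivation:
Step 0: x=[7.1000] v=[0.0000]
Step 1: x=[7.0812] v=[-0.1878]
Step 2: x=[7.0439] v=[-0.3729]
Step 3: x=[6.9886] v=[-0.5526]
Step 4: x=[6.9162] v=[-0.7243]
Step 5: x=[6.8277] v=[-0.8855]
Step 6: x=[6.7243] v=[-1.0340]
Step 7: x=[6.6076] v=[-1.1675]
Step 8: x=[6.4792] v=[-1.2842]
Step 9: x=[6.3410] v=[-1.3823]
Step 10: x=[6.1950] v=[-1.4604]
Step 11: x=[6.0433] v=[-1.5175]
Step 12: x=[5.8880] v=[-1.5526]
Step 13: x=[5.7315] v=[-1.5653]
Step 14: x=[5.5760] v=[-1.5554]
Step 15: x=[5.4237] v=[-1.5230]
Step 16: x=[5.2768] v=[-1.4687]
Step 17: x=[5.1375] v=[-1.3931]
Step 18: x=[5.0078] v=[-1.2974]
Step 19: x=[4.8895] v=[-1.1830]
Step 20: x=[4.7844] v=[-1.0515]
Step 21: x=[4.6939] v=[-0.9048]
Step 22: x=[4.6194] v=[-0.7450]
Step 23: x=[4.5620] v=[-0.5745]
Step 24: x=[4.5224] v=[-0.3957]
Step 25: x=[4.5013] v=[-0.2112]
Step 26: x=[4.4989] v=[-0.0236]
Step 27: x=[4.5153] v=[0.1643]
First v>=0 after going negative at step 27, time=2.7000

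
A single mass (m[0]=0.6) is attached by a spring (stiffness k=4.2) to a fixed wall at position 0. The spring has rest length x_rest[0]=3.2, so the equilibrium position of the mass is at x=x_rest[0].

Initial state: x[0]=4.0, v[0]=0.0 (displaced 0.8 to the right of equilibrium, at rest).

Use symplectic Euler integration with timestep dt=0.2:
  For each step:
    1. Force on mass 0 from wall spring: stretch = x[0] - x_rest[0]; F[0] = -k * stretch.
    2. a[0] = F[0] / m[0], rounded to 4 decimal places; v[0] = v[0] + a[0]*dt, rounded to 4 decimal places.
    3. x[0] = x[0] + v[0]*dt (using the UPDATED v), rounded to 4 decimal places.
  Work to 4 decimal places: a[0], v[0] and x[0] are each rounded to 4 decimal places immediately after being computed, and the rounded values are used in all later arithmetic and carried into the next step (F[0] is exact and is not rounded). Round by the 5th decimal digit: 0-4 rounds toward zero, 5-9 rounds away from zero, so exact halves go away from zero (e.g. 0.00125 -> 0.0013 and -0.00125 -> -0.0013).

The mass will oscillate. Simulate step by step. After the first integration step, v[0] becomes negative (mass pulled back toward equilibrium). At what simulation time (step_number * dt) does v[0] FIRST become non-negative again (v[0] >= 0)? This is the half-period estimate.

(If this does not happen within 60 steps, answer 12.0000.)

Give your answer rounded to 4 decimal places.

Answer: 1.2000

Derivation:
Step 0: x=[4.0000] v=[0.0000]
Step 1: x=[3.7760] v=[-1.1200]
Step 2: x=[3.3907] v=[-1.9264]
Step 3: x=[2.9520] v=[-2.1934]
Step 4: x=[2.5828] v=[-1.8462]
Step 5: x=[2.3864] v=[-0.9821]
Step 6: x=[2.4178] v=[0.1569]
First v>=0 after going negative at step 6, time=1.2000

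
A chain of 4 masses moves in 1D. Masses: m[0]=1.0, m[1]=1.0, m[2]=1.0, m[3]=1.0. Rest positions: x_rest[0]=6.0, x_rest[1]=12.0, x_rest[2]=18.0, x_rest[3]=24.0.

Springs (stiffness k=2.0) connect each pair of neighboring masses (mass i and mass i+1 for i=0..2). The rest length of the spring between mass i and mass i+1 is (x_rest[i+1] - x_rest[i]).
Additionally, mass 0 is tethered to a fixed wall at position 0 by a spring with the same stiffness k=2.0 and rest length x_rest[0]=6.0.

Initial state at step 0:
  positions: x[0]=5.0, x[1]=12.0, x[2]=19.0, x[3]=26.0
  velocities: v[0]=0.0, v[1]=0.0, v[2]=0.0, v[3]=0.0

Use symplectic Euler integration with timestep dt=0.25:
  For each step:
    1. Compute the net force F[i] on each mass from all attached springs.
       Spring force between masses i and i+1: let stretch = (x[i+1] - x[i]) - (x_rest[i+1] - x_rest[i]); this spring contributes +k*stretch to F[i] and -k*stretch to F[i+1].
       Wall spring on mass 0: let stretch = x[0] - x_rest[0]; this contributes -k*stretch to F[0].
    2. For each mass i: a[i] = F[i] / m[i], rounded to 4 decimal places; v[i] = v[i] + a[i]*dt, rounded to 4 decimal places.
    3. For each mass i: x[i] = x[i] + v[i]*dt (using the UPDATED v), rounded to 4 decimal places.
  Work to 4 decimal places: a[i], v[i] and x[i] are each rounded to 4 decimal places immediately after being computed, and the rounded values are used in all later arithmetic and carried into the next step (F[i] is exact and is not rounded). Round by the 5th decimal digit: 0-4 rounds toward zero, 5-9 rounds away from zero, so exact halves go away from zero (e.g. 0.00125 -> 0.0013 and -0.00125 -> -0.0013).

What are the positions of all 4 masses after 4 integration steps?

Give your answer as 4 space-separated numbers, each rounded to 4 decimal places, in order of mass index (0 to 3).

Step 0: x=[5.0000 12.0000 19.0000 26.0000] v=[0.0000 0.0000 0.0000 0.0000]
Step 1: x=[5.2500 12.0000 19.0000 25.8750] v=[1.0000 0.0000 0.0000 -0.5000]
Step 2: x=[5.6875 12.0313 18.9844 25.6406] v=[1.7500 0.1250 -0.0625 -0.9375]
Step 3: x=[6.2071 12.1387 18.9317 25.3242] v=[2.0782 0.4297 -0.2110 -1.2656]
Step 4: x=[6.6922 12.3538 18.8289 24.9587] v=[1.9405 0.8604 -0.4113 -1.4619]

Answer: 6.6922 12.3538 18.8289 24.9587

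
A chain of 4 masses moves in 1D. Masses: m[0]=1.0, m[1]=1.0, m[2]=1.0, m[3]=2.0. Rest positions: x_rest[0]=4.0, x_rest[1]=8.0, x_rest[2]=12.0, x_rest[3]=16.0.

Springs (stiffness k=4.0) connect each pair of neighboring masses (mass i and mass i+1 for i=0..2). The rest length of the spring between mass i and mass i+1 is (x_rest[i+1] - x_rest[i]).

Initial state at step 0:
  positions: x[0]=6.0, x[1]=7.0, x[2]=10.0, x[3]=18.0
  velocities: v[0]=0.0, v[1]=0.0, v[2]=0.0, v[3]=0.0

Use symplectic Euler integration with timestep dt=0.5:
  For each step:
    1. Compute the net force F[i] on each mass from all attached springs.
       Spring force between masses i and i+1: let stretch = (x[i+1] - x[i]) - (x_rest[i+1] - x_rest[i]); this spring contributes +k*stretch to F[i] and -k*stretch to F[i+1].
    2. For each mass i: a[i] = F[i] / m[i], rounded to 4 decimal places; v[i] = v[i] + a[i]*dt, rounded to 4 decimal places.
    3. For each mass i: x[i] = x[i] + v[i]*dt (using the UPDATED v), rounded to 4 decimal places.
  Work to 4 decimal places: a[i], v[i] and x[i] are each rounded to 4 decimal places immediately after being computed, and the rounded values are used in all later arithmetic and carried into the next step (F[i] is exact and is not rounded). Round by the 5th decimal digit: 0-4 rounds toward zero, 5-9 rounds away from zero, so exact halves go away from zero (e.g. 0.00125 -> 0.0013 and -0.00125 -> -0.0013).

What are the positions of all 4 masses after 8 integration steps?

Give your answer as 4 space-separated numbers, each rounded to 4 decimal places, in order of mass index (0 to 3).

Answer: 6.5625 6.8438 9.0469 18.2735

Derivation:
Step 0: x=[6.0000 7.0000 10.0000 18.0000] v=[0.0000 0.0000 0.0000 0.0000]
Step 1: x=[3.0000 9.0000 15.0000 16.0000] v=[-6.0000 4.0000 10.0000 -4.0000]
Step 2: x=[2.0000 11.0000 15.0000 15.5000] v=[-2.0000 4.0000 0.0000 -1.0000]
Step 3: x=[6.0000 8.0000 11.5000 16.7500] v=[8.0000 -6.0000 -7.0000 2.5000]
Step 4: x=[8.0000 6.5000 9.7500 17.3750] v=[4.0000 -3.0000 -3.5000 1.2500]
Step 5: x=[4.5000 9.7500 12.3750 16.1875] v=[-7.0000 6.5000 5.2500 -2.3750]
Step 6: x=[2.2500 10.3750 16.1875 15.0938] v=[-4.5000 1.2500 7.6250 -2.1875]
Step 7: x=[4.1250 8.6875 13.0938 16.5469] v=[3.7500 -3.3750 -6.1874 2.9062]
Step 8: x=[6.5625 6.8438 9.0469 18.2735] v=[4.8750 -3.6874 -8.0938 3.4531]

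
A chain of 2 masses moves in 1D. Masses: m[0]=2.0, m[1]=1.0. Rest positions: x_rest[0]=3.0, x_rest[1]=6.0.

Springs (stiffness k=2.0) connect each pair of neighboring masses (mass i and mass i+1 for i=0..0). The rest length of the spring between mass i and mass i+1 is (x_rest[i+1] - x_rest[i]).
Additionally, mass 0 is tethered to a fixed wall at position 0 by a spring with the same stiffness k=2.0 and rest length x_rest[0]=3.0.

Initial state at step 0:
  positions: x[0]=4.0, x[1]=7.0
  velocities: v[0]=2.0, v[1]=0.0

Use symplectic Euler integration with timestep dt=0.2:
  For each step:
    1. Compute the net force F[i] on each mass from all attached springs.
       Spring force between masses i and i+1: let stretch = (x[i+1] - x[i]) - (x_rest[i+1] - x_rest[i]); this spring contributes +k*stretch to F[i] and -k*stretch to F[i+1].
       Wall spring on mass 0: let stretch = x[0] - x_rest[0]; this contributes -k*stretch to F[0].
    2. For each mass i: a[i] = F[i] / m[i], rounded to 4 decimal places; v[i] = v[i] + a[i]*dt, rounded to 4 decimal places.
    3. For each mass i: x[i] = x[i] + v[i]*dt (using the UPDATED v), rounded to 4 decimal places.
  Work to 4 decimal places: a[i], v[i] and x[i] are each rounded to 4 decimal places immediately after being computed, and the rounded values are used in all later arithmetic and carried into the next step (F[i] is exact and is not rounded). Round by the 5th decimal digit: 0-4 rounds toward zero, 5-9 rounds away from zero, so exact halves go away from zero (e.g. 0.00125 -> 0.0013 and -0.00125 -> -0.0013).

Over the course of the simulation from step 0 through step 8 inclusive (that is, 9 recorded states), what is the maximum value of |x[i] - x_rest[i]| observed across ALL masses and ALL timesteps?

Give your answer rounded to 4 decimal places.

Step 0: x=[4.0000 7.0000] v=[2.0000 0.0000]
Step 1: x=[4.3600 7.0000] v=[1.8000 0.0000]
Step 2: x=[4.6512 7.0288] v=[1.4560 0.1440]
Step 3: x=[4.8515 7.1074] v=[1.0013 0.3930]
Step 4: x=[4.9479 7.2455] v=[0.4822 0.6906]
Step 5: x=[4.9383 7.4398] v=[-0.0479 0.9716]
Step 6: x=[4.8312 7.6740] v=[-0.5353 1.1710]
Step 7: x=[4.6446 7.9208] v=[-0.9330 1.2339]
Step 8: x=[4.4033 8.1455] v=[-1.2067 1.1234]
Max displacement = 2.1455

Answer: 2.1455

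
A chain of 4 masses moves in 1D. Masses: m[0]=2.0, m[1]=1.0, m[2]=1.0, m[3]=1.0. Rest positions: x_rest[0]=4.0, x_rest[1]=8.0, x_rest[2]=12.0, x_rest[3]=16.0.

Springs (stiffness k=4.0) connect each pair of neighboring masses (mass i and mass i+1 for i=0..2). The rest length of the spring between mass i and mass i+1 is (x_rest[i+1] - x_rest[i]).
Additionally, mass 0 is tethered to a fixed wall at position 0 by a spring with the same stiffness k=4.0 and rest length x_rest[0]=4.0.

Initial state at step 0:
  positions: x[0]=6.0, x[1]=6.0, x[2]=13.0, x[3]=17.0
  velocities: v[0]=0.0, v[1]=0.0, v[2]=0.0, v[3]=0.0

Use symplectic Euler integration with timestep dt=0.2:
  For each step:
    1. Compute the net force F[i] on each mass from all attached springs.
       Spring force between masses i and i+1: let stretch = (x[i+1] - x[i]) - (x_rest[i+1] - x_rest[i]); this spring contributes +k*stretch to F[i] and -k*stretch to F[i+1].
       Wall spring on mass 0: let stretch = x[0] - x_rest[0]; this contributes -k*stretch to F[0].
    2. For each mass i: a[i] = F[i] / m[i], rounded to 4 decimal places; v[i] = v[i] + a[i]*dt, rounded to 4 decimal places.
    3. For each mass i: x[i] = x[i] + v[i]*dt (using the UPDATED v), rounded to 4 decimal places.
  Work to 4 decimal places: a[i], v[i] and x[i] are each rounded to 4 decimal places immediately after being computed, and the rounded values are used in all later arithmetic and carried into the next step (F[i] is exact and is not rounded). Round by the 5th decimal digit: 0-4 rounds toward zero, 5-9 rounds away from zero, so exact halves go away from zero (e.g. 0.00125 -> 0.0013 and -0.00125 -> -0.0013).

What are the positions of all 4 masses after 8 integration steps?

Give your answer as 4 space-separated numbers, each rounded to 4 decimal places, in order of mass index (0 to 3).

Answer: 3.8973 6.5227 14.0989 16.0520

Derivation:
Step 0: x=[6.0000 6.0000 13.0000 17.0000] v=[0.0000 0.0000 0.0000 0.0000]
Step 1: x=[5.5200 7.1200 12.5200 17.0000] v=[-2.4000 5.6000 -2.4000 0.0000]
Step 2: x=[4.7264 8.8480 11.8928 16.9232] v=[-3.9680 8.6400 -3.1360 -0.3840]
Step 3: x=[3.8844 10.4037 11.5833 16.6815] v=[-4.2099 7.7786 -1.5475 -1.2083]
Step 4: x=[3.2532 11.1051 11.9008 16.2641] v=[-3.1559 3.5068 1.5874 -2.0869]
Step 5: x=[2.9899 10.6775 12.7891 15.7886] v=[-1.3164 -2.1382 4.4415 -2.3775]
Step 6: x=[3.1024 9.3577 13.8195 15.4732] v=[0.5627 -6.5990 5.1518 -1.5771]
Step 7: x=[3.4672 7.7509 14.4006 15.5332] v=[1.8239 -8.0338 2.9053 0.2999]
Step 8: x=[3.8973 6.5227 14.0989 16.0520] v=[2.1505 -6.1410 -1.5084 2.5938]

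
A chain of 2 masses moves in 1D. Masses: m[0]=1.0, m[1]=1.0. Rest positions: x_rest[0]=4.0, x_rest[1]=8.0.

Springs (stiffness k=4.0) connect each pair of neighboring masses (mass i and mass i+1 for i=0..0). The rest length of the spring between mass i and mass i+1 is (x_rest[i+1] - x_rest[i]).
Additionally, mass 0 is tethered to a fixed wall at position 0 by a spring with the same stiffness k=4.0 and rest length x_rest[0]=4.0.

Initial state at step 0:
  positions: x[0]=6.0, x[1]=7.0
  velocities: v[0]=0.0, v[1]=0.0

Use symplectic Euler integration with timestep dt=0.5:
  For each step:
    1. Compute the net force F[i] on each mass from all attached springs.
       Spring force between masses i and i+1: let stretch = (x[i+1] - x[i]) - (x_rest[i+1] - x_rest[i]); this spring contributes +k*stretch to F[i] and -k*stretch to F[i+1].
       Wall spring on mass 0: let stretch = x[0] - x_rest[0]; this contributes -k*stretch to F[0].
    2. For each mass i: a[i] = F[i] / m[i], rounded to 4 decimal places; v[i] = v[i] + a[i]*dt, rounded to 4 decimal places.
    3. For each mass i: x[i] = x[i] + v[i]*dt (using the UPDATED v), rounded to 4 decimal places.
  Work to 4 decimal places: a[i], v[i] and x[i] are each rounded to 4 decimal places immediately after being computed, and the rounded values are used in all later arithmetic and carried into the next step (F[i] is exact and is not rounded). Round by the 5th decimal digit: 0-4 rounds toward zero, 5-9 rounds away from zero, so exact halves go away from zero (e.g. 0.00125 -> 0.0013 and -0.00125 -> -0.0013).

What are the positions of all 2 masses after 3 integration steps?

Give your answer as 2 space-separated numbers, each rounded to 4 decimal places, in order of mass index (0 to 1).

Step 0: x=[6.0000 7.0000] v=[0.0000 0.0000]
Step 1: x=[1.0000 10.0000] v=[-10.0000 6.0000]
Step 2: x=[4.0000 8.0000] v=[6.0000 -4.0000]
Step 3: x=[7.0000 6.0000] v=[6.0000 -4.0000]

Answer: 7.0000 6.0000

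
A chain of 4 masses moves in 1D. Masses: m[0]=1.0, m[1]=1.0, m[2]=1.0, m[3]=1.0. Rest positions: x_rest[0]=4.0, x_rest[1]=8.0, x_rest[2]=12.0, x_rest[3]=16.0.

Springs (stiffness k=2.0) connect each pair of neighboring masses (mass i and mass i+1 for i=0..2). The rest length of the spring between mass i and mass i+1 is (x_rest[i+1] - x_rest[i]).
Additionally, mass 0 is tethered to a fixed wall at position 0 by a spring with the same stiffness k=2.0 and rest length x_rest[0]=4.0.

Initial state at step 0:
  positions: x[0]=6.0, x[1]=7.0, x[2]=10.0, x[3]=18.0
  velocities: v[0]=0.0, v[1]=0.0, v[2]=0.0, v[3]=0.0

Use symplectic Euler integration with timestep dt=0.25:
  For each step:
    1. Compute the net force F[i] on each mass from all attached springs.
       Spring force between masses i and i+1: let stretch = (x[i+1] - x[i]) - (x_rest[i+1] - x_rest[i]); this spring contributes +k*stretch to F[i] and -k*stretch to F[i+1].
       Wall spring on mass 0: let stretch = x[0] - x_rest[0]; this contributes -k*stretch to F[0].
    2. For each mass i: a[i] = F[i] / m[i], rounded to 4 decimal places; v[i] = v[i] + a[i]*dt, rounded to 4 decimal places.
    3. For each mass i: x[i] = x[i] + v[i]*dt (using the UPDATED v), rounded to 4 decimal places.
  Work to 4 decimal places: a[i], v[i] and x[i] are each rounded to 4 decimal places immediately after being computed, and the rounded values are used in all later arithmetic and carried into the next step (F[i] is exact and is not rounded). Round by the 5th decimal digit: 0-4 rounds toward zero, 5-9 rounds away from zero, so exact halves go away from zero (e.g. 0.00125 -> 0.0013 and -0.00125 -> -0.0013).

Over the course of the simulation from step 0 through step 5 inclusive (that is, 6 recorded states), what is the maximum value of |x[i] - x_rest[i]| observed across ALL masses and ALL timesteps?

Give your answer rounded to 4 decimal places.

Answer: 2.2479

Derivation:
Step 0: x=[6.0000 7.0000 10.0000 18.0000] v=[0.0000 0.0000 0.0000 0.0000]
Step 1: x=[5.3750 7.2500 10.6250 17.5000] v=[-2.5000 1.0000 2.5000 -2.0000]
Step 2: x=[4.3125 7.6875 11.6875 16.6406] v=[-4.2500 1.7500 4.2500 -3.4375]
Step 3: x=[3.1328 8.2031 12.8692 15.6621] v=[-4.7188 2.0625 4.7266 -3.9141]
Step 4: x=[2.1953 8.6682 13.8167 14.8345] v=[-3.7501 1.8604 3.7900 -3.3106]
Step 5: x=[1.7925 8.9678 14.2479 14.3796] v=[-1.6113 1.1982 1.7247 -1.8195]
Max displacement = 2.2479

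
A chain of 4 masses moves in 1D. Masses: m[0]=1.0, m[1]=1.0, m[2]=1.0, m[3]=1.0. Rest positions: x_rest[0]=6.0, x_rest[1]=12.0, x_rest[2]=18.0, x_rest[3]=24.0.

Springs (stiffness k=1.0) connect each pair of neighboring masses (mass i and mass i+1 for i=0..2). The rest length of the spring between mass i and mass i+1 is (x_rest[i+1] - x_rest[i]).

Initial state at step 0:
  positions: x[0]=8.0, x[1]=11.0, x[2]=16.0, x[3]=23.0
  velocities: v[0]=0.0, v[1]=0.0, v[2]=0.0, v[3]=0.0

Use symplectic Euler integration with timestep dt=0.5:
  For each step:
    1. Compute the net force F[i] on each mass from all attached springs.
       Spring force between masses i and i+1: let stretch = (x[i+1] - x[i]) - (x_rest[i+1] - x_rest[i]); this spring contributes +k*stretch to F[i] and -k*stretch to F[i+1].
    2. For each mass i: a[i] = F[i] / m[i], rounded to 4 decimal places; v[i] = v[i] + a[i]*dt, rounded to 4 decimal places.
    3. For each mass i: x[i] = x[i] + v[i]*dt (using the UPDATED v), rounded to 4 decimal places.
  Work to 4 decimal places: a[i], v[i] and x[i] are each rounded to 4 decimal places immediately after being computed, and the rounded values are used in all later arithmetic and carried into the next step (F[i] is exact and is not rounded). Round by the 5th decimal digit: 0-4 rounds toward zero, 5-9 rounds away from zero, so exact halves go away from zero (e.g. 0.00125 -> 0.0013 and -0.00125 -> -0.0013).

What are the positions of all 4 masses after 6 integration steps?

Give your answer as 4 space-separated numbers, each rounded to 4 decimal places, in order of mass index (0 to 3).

Step 0: x=[8.0000 11.0000 16.0000 23.0000] v=[0.0000 0.0000 0.0000 0.0000]
Step 1: x=[7.2500 11.5000 16.5000 22.7500] v=[-1.5000 1.0000 1.0000 -0.5000]
Step 2: x=[6.0625 12.1875 17.3125 22.4375] v=[-2.3750 1.3750 1.6250 -0.6250]
Step 3: x=[4.9063 12.6250 18.1250 22.3438] v=[-2.3125 0.8750 1.6250 -0.1875]
Step 4: x=[4.1797 12.5078 18.6172 22.6954] v=[-1.4532 -0.2344 0.9844 0.7031]
Step 5: x=[4.0351 11.8359 18.6016 23.5274] v=[-0.2892 -1.3438 -0.0312 1.6640]
Step 6: x=[4.3407 10.9052 18.1260 24.6280] v=[0.6112 -1.8614 -0.9512 2.2011]

Answer: 4.3407 10.9052 18.1260 24.6280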